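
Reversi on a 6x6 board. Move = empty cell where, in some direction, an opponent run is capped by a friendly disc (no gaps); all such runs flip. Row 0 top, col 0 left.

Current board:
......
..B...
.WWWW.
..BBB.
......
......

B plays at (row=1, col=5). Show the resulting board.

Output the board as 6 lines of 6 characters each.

Place B at (1,5); scan 8 dirs for brackets.
Dir NW: first cell '.' (not opp) -> no flip
Dir N: first cell '.' (not opp) -> no flip
Dir NE: edge -> no flip
Dir W: first cell '.' (not opp) -> no flip
Dir E: edge -> no flip
Dir SW: opp run (2,4) capped by B -> flip
Dir S: first cell '.' (not opp) -> no flip
Dir SE: edge -> no flip
All flips: (2,4)

Answer: ......
..B..B
.WWWB.
..BBB.
......
......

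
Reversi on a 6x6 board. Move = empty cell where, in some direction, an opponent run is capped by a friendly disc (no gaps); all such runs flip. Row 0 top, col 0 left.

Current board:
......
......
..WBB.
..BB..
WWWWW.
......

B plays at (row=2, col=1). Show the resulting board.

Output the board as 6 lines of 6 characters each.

Answer: ......
......
.BBBB.
..BB..
WWWWW.
......

Derivation:
Place B at (2,1); scan 8 dirs for brackets.
Dir NW: first cell '.' (not opp) -> no flip
Dir N: first cell '.' (not opp) -> no flip
Dir NE: first cell '.' (not opp) -> no flip
Dir W: first cell '.' (not opp) -> no flip
Dir E: opp run (2,2) capped by B -> flip
Dir SW: first cell '.' (not opp) -> no flip
Dir S: first cell '.' (not opp) -> no flip
Dir SE: first cell 'B' (not opp) -> no flip
All flips: (2,2)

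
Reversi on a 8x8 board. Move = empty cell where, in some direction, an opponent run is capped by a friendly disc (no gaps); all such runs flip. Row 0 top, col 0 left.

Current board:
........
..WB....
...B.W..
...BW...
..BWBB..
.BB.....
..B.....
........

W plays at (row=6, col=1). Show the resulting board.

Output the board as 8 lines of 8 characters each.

Place W at (6,1); scan 8 dirs for brackets.
Dir NW: first cell '.' (not opp) -> no flip
Dir N: opp run (5,1), next='.' -> no flip
Dir NE: opp run (5,2) capped by W -> flip
Dir W: first cell '.' (not opp) -> no flip
Dir E: opp run (6,2), next='.' -> no flip
Dir SW: first cell '.' (not opp) -> no flip
Dir S: first cell '.' (not opp) -> no flip
Dir SE: first cell '.' (not opp) -> no flip
All flips: (5,2)

Answer: ........
..WB....
...B.W..
...BW...
..BWBB..
.BW.....
.WB.....
........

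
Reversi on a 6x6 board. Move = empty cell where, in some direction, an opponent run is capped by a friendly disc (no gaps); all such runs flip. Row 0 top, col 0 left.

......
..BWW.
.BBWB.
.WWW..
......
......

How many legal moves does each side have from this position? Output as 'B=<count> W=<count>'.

-- B to move --
(0,2): flips 1 -> legal
(0,3): no bracket -> illegal
(0,4): flips 2 -> legal
(0,5): no bracket -> illegal
(1,5): flips 2 -> legal
(2,0): no bracket -> illegal
(2,5): no bracket -> illegal
(3,0): no bracket -> illegal
(3,4): flips 1 -> legal
(4,0): flips 1 -> legal
(4,1): flips 1 -> legal
(4,2): flips 2 -> legal
(4,3): flips 1 -> legal
(4,4): flips 1 -> legal
B mobility = 9
-- W to move --
(0,1): flips 1 -> legal
(0,2): flips 2 -> legal
(0,3): no bracket -> illegal
(1,0): flips 1 -> legal
(1,1): flips 3 -> legal
(1,5): flips 1 -> legal
(2,0): flips 2 -> legal
(2,5): flips 1 -> legal
(3,0): no bracket -> illegal
(3,4): flips 1 -> legal
(3,5): flips 1 -> legal
W mobility = 9

Answer: B=9 W=9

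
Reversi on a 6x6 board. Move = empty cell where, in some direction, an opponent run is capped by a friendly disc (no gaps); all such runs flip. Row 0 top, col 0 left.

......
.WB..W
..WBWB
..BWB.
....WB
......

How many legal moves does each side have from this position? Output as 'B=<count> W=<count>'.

-- B to move --
(0,0): no bracket -> illegal
(0,1): no bracket -> illegal
(0,2): no bracket -> illegal
(0,4): no bracket -> illegal
(0,5): flips 1 -> legal
(1,0): flips 1 -> legal
(1,3): no bracket -> illegal
(1,4): flips 1 -> legal
(2,0): no bracket -> illegal
(2,1): flips 1 -> legal
(3,1): no bracket -> illegal
(3,5): no bracket -> illegal
(4,2): no bracket -> illegal
(4,3): flips 2 -> legal
(5,3): no bracket -> illegal
(5,4): flips 1 -> legal
(5,5): no bracket -> illegal
B mobility = 6
-- W to move --
(0,1): no bracket -> illegal
(0,2): flips 1 -> legal
(0,3): no bracket -> illegal
(1,3): flips 2 -> legal
(1,4): no bracket -> illegal
(2,1): no bracket -> illegal
(3,1): flips 1 -> legal
(3,5): flips 2 -> legal
(4,1): no bracket -> illegal
(4,2): flips 1 -> legal
(4,3): no bracket -> illegal
(5,4): no bracket -> illegal
(5,5): no bracket -> illegal
W mobility = 5

Answer: B=6 W=5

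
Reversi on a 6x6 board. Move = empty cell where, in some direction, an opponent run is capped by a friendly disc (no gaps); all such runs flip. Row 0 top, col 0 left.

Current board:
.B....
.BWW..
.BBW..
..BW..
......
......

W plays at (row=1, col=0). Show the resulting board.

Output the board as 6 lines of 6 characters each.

Place W at (1,0); scan 8 dirs for brackets.
Dir NW: edge -> no flip
Dir N: first cell '.' (not opp) -> no flip
Dir NE: opp run (0,1), next=edge -> no flip
Dir W: edge -> no flip
Dir E: opp run (1,1) capped by W -> flip
Dir SW: edge -> no flip
Dir S: first cell '.' (not opp) -> no flip
Dir SE: opp run (2,1) (3,2), next='.' -> no flip
All flips: (1,1)

Answer: .B....
WWWW..
.BBW..
..BW..
......
......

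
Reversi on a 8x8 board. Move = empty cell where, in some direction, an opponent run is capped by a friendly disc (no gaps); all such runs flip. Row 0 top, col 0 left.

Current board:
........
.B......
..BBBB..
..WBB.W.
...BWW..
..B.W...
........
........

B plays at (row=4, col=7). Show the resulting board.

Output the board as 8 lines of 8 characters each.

Answer: ........
.B......
..BBBB..
..WBB.B.
...BWW.B
..B.W...
........
........

Derivation:
Place B at (4,7); scan 8 dirs for brackets.
Dir NW: opp run (3,6) capped by B -> flip
Dir N: first cell '.' (not opp) -> no flip
Dir NE: edge -> no flip
Dir W: first cell '.' (not opp) -> no flip
Dir E: edge -> no flip
Dir SW: first cell '.' (not opp) -> no flip
Dir S: first cell '.' (not opp) -> no flip
Dir SE: edge -> no flip
All flips: (3,6)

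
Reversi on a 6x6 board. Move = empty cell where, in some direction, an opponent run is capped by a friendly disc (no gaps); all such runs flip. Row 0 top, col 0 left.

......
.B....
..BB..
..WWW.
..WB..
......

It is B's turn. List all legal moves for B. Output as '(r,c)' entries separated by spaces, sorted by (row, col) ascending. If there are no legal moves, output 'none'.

Answer: (2,1) (2,5) (4,1) (4,4) (4,5) (5,2)

Derivation:
(2,1): flips 1 -> legal
(2,4): no bracket -> illegal
(2,5): flips 1 -> legal
(3,1): no bracket -> illegal
(3,5): no bracket -> illegal
(4,1): flips 2 -> legal
(4,4): flips 1 -> legal
(4,5): flips 1 -> legal
(5,1): no bracket -> illegal
(5,2): flips 2 -> legal
(5,3): no bracket -> illegal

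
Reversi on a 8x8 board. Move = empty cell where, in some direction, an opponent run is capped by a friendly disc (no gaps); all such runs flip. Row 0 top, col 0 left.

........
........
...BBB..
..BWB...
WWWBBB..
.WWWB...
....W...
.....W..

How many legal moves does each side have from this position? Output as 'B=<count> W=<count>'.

-- B to move --
(2,2): flips 1 -> legal
(3,0): no bracket -> illegal
(3,1): no bracket -> illegal
(5,0): flips 4 -> legal
(5,5): no bracket -> illegal
(6,0): flips 3 -> legal
(6,1): flips 1 -> legal
(6,2): flips 3 -> legal
(6,3): flips 1 -> legal
(6,5): no bracket -> illegal
(6,6): no bracket -> illegal
(7,3): no bracket -> illegal
(7,4): flips 1 -> legal
(7,6): no bracket -> illegal
B mobility = 7
-- W to move --
(1,2): no bracket -> illegal
(1,3): flips 1 -> legal
(1,4): flips 6 -> legal
(1,5): flips 1 -> legal
(1,6): flips 3 -> legal
(2,1): no bracket -> illegal
(2,2): flips 1 -> legal
(2,6): no bracket -> illegal
(3,1): flips 1 -> legal
(3,5): flips 2 -> legal
(3,6): no bracket -> illegal
(4,6): flips 3 -> legal
(5,5): flips 2 -> legal
(5,6): no bracket -> illegal
(6,3): no bracket -> illegal
(6,5): no bracket -> illegal
W mobility = 9

Answer: B=7 W=9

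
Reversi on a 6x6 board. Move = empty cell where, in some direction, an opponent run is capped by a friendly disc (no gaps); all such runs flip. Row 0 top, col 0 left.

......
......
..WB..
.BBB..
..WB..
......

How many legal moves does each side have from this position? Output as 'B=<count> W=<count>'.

Answer: B=8 W=4

Derivation:
-- B to move --
(1,1): flips 1 -> legal
(1,2): flips 1 -> legal
(1,3): flips 1 -> legal
(2,1): flips 1 -> legal
(4,1): flips 1 -> legal
(5,1): flips 1 -> legal
(5,2): flips 1 -> legal
(5,3): flips 1 -> legal
B mobility = 8
-- W to move --
(1,2): no bracket -> illegal
(1,3): no bracket -> illegal
(1,4): no bracket -> illegal
(2,0): flips 1 -> legal
(2,1): no bracket -> illegal
(2,4): flips 2 -> legal
(3,0): no bracket -> illegal
(3,4): no bracket -> illegal
(4,0): flips 1 -> legal
(4,1): no bracket -> illegal
(4,4): flips 2 -> legal
(5,2): no bracket -> illegal
(5,3): no bracket -> illegal
(5,4): no bracket -> illegal
W mobility = 4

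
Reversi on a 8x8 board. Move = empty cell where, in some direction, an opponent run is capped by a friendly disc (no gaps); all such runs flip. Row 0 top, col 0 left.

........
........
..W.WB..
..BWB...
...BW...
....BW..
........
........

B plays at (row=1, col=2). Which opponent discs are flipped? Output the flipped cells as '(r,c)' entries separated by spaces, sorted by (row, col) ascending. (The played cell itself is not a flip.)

Dir NW: first cell '.' (not opp) -> no flip
Dir N: first cell '.' (not opp) -> no flip
Dir NE: first cell '.' (not opp) -> no flip
Dir W: first cell '.' (not opp) -> no flip
Dir E: first cell '.' (not opp) -> no flip
Dir SW: first cell '.' (not opp) -> no flip
Dir S: opp run (2,2) capped by B -> flip
Dir SE: first cell '.' (not opp) -> no flip

Answer: (2,2)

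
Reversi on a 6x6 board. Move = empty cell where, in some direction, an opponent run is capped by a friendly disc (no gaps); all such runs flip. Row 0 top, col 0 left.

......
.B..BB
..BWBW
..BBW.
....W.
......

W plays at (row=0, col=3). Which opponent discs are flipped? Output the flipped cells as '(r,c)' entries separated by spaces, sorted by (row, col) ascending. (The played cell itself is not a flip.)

Answer: (1,4)

Derivation:
Dir NW: edge -> no flip
Dir N: edge -> no flip
Dir NE: edge -> no flip
Dir W: first cell '.' (not opp) -> no flip
Dir E: first cell '.' (not opp) -> no flip
Dir SW: first cell '.' (not opp) -> no flip
Dir S: first cell '.' (not opp) -> no flip
Dir SE: opp run (1,4) capped by W -> flip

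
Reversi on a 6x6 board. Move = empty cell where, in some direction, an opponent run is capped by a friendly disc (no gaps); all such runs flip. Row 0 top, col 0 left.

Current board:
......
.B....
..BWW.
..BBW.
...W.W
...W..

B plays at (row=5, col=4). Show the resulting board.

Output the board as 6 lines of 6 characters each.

Answer: ......
.B....
..BWW.
..BBW.
...B.W
...WB.

Derivation:
Place B at (5,4); scan 8 dirs for brackets.
Dir NW: opp run (4,3) capped by B -> flip
Dir N: first cell '.' (not opp) -> no flip
Dir NE: opp run (4,5), next=edge -> no flip
Dir W: opp run (5,3), next='.' -> no flip
Dir E: first cell '.' (not opp) -> no flip
Dir SW: edge -> no flip
Dir S: edge -> no flip
Dir SE: edge -> no flip
All flips: (4,3)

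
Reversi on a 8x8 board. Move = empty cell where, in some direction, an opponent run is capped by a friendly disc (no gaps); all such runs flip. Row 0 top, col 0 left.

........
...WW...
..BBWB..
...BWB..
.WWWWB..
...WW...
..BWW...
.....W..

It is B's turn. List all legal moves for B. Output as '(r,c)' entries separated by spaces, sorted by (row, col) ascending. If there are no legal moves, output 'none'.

Answer: (0,2) (0,3) (0,4) (0,5) (1,5) (4,0) (5,1) (5,2) (5,5) (6,5) (7,2) (7,3)

Derivation:
(0,2): flips 2 -> legal
(0,3): flips 2 -> legal
(0,4): flips 1 -> legal
(0,5): flips 1 -> legal
(1,2): no bracket -> illegal
(1,5): flips 1 -> legal
(3,0): no bracket -> illegal
(3,1): no bracket -> illegal
(3,2): no bracket -> illegal
(4,0): flips 4 -> legal
(5,0): no bracket -> illegal
(5,1): flips 1 -> legal
(5,2): flips 2 -> legal
(5,5): flips 1 -> legal
(6,5): flips 2 -> legal
(6,6): no bracket -> illegal
(7,2): flips 2 -> legal
(7,3): flips 3 -> legal
(7,4): no bracket -> illegal
(7,6): no bracket -> illegal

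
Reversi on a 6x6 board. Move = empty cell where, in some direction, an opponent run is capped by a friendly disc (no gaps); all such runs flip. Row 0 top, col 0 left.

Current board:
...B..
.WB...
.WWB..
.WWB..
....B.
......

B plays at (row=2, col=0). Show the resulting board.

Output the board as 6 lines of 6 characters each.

Place B at (2,0); scan 8 dirs for brackets.
Dir NW: edge -> no flip
Dir N: first cell '.' (not opp) -> no flip
Dir NE: opp run (1,1), next='.' -> no flip
Dir W: edge -> no flip
Dir E: opp run (2,1) (2,2) capped by B -> flip
Dir SW: edge -> no flip
Dir S: first cell '.' (not opp) -> no flip
Dir SE: opp run (3,1), next='.' -> no flip
All flips: (2,1) (2,2)

Answer: ...B..
.WB...
BBBB..
.WWB..
....B.
......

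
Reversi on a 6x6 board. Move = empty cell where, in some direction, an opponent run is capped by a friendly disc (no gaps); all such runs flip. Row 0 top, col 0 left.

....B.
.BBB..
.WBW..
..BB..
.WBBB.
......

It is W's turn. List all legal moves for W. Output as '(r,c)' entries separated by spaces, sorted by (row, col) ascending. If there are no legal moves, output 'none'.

(0,0): no bracket -> illegal
(0,1): flips 2 -> legal
(0,2): no bracket -> illegal
(0,3): flips 2 -> legal
(0,5): no bracket -> illegal
(1,0): no bracket -> illegal
(1,4): no bracket -> illegal
(1,5): no bracket -> illegal
(2,0): no bracket -> illegal
(2,4): no bracket -> illegal
(3,1): no bracket -> illegal
(3,4): no bracket -> illegal
(3,5): no bracket -> illegal
(4,5): flips 3 -> legal
(5,1): no bracket -> illegal
(5,2): no bracket -> illegal
(5,3): flips 2 -> legal
(5,4): flips 2 -> legal
(5,5): no bracket -> illegal

Answer: (0,1) (0,3) (4,5) (5,3) (5,4)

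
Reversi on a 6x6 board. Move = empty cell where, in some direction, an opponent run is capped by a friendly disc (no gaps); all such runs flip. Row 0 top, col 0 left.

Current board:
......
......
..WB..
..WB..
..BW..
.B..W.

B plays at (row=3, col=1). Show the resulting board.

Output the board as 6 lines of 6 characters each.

Place B at (3,1); scan 8 dirs for brackets.
Dir NW: first cell '.' (not opp) -> no flip
Dir N: first cell '.' (not opp) -> no flip
Dir NE: opp run (2,2), next='.' -> no flip
Dir W: first cell '.' (not opp) -> no flip
Dir E: opp run (3,2) capped by B -> flip
Dir SW: first cell '.' (not opp) -> no flip
Dir S: first cell '.' (not opp) -> no flip
Dir SE: first cell 'B' (not opp) -> no flip
All flips: (3,2)

Answer: ......
......
..WB..
.BBB..
..BW..
.B..W.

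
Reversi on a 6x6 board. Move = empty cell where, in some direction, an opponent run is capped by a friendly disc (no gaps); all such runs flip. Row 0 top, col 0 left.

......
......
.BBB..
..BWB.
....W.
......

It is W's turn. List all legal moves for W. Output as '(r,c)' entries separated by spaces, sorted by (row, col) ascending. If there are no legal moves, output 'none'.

Answer: (1,1) (1,3) (2,4) (3,1) (3,5)

Derivation:
(1,0): no bracket -> illegal
(1,1): flips 1 -> legal
(1,2): no bracket -> illegal
(1,3): flips 1 -> legal
(1,4): no bracket -> illegal
(2,0): no bracket -> illegal
(2,4): flips 1 -> legal
(2,5): no bracket -> illegal
(3,0): no bracket -> illegal
(3,1): flips 1 -> legal
(3,5): flips 1 -> legal
(4,1): no bracket -> illegal
(4,2): no bracket -> illegal
(4,3): no bracket -> illegal
(4,5): no bracket -> illegal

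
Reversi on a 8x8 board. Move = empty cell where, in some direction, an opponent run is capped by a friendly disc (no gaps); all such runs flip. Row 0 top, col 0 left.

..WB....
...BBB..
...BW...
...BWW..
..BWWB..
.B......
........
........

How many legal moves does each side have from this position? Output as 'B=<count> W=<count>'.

-- B to move --
(0,1): flips 1 -> legal
(1,1): no bracket -> illegal
(1,2): no bracket -> illegal
(2,5): flips 2 -> legal
(2,6): no bracket -> illegal
(3,2): no bracket -> illegal
(3,6): flips 2 -> legal
(4,6): flips 2 -> legal
(5,2): no bracket -> illegal
(5,3): flips 1 -> legal
(5,4): flips 3 -> legal
(5,5): flips 1 -> legal
B mobility = 7
-- W to move --
(0,4): flips 2 -> legal
(0,5): no bracket -> illegal
(0,6): flips 1 -> legal
(1,2): flips 1 -> legal
(1,6): no bracket -> illegal
(2,2): flips 2 -> legal
(2,5): no bracket -> illegal
(2,6): no bracket -> illegal
(3,1): no bracket -> illegal
(3,2): flips 1 -> legal
(3,6): no bracket -> illegal
(4,0): no bracket -> illegal
(4,1): flips 1 -> legal
(4,6): flips 1 -> legal
(5,0): no bracket -> illegal
(5,2): no bracket -> illegal
(5,3): no bracket -> illegal
(5,4): no bracket -> illegal
(5,5): flips 1 -> legal
(5,6): flips 1 -> legal
(6,0): flips 3 -> legal
(6,1): no bracket -> illegal
(6,2): no bracket -> illegal
W mobility = 10

Answer: B=7 W=10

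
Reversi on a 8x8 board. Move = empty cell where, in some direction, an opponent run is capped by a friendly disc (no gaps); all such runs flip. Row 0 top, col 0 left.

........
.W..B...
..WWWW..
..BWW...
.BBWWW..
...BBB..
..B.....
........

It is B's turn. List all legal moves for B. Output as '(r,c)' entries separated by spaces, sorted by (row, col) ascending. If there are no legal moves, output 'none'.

Answer: (0,0) (1,2) (1,3) (1,5) (3,5) (3,6) (4,6)

Derivation:
(0,0): flips 4 -> legal
(0,1): no bracket -> illegal
(0,2): no bracket -> illegal
(1,0): no bracket -> illegal
(1,2): flips 1 -> legal
(1,3): flips 3 -> legal
(1,5): flips 2 -> legal
(1,6): no bracket -> illegal
(2,0): no bracket -> illegal
(2,1): no bracket -> illegal
(2,6): no bracket -> illegal
(3,1): no bracket -> illegal
(3,5): flips 4 -> legal
(3,6): flips 2 -> legal
(4,6): flips 3 -> legal
(5,2): no bracket -> illegal
(5,6): no bracket -> illegal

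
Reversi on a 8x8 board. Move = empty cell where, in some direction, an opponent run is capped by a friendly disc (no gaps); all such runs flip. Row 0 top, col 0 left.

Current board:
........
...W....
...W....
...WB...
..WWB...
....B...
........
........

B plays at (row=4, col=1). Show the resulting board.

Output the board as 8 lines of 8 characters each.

Place B at (4,1); scan 8 dirs for brackets.
Dir NW: first cell '.' (not opp) -> no flip
Dir N: first cell '.' (not opp) -> no flip
Dir NE: first cell '.' (not opp) -> no flip
Dir W: first cell '.' (not opp) -> no flip
Dir E: opp run (4,2) (4,3) capped by B -> flip
Dir SW: first cell '.' (not opp) -> no flip
Dir S: first cell '.' (not opp) -> no flip
Dir SE: first cell '.' (not opp) -> no flip
All flips: (4,2) (4,3)

Answer: ........
...W....
...W....
...WB...
.BBBB...
....B...
........
........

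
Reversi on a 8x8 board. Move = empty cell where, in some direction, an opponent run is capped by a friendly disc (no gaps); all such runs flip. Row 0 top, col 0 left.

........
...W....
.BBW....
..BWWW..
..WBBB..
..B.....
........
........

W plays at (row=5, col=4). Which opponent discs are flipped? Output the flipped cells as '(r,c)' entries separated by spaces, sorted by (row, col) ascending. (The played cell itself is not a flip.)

Answer: (4,4)

Derivation:
Dir NW: opp run (4,3) (3,2) (2,1), next='.' -> no flip
Dir N: opp run (4,4) capped by W -> flip
Dir NE: opp run (4,5), next='.' -> no flip
Dir W: first cell '.' (not opp) -> no flip
Dir E: first cell '.' (not opp) -> no flip
Dir SW: first cell '.' (not opp) -> no flip
Dir S: first cell '.' (not opp) -> no flip
Dir SE: first cell '.' (not opp) -> no flip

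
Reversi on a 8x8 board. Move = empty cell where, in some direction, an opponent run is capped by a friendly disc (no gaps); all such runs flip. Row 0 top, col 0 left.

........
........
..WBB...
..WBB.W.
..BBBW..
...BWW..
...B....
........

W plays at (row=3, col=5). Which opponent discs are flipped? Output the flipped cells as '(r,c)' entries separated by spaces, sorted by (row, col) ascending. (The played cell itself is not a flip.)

Dir NW: opp run (2,4), next='.' -> no flip
Dir N: first cell '.' (not opp) -> no flip
Dir NE: first cell '.' (not opp) -> no flip
Dir W: opp run (3,4) (3,3) capped by W -> flip
Dir E: first cell 'W' (not opp) -> no flip
Dir SW: opp run (4,4) (5,3), next='.' -> no flip
Dir S: first cell 'W' (not opp) -> no flip
Dir SE: first cell '.' (not opp) -> no flip

Answer: (3,3) (3,4)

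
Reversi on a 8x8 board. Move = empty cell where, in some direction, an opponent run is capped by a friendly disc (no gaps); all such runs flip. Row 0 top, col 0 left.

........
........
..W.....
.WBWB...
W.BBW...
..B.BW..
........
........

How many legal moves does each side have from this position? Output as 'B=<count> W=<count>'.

-- B to move --
(1,1): no bracket -> illegal
(1,2): flips 1 -> legal
(1,3): no bracket -> illegal
(2,0): flips 1 -> legal
(2,1): no bracket -> illegal
(2,3): flips 1 -> legal
(2,4): flips 1 -> legal
(3,0): flips 1 -> legal
(3,5): no bracket -> illegal
(4,1): no bracket -> illegal
(4,5): flips 1 -> legal
(4,6): no bracket -> illegal
(5,0): no bracket -> illegal
(5,1): no bracket -> illegal
(5,3): no bracket -> illegal
(5,6): flips 1 -> legal
(6,4): no bracket -> illegal
(6,5): no bracket -> illegal
(6,6): no bracket -> illegal
B mobility = 7
-- W to move --
(2,1): no bracket -> illegal
(2,3): no bracket -> illegal
(2,4): flips 1 -> legal
(2,5): no bracket -> illegal
(3,5): flips 1 -> legal
(4,1): flips 2 -> legal
(4,5): no bracket -> illegal
(5,1): flips 1 -> legal
(5,3): flips 3 -> legal
(6,1): no bracket -> illegal
(6,2): flips 3 -> legal
(6,3): no bracket -> illegal
(6,4): flips 1 -> legal
(6,5): no bracket -> illegal
W mobility = 7

Answer: B=7 W=7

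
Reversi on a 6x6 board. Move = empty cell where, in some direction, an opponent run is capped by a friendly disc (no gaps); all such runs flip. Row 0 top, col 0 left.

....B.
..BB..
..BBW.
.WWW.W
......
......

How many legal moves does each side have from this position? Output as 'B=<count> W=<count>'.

Answer: B=6 W=5

Derivation:
-- B to move --
(1,4): no bracket -> illegal
(1,5): no bracket -> illegal
(2,0): no bracket -> illegal
(2,1): no bracket -> illegal
(2,5): flips 1 -> legal
(3,0): no bracket -> illegal
(3,4): no bracket -> illegal
(4,0): flips 1 -> legal
(4,1): flips 1 -> legal
(4,2): flips 1 -> legal
(4,3): flips 1 -> legal
(4,4): flips 1 -> legal
(4,5): no bracket -> illegal
B mobility = 6
-- W to move --
(0,1): no bracket -> illegal
(0,2): flips 3 -> legal
(0,3): flips 2 -> legal
(0,5): no bracket -> illegal
(1,1): flips 1 -> legal
(1,4): flips 1 -> legal
(1,5): no bracket -> illegal
(2,1): flips 2 -> legal
(3,4): no bracket -> illegal
W mobility = 5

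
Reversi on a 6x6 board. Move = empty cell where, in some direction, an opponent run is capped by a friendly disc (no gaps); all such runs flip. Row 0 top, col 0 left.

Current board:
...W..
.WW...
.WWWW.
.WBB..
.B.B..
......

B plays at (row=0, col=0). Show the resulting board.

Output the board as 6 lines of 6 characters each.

Answer: B..W..
.BW...
.WBWW.
.WBB..
.B.B..
......

Derivation:
Place B at (0,0); scan 8 dirs for brackets.
Dir NW: edge -> no flip
Dir N: edge -> no flip
Dir NE: edge -> no flip
Dir W: edge -> no flip
Dir E: first cell '.' (not opp) -> no flip
Dir SW: edge -> no flip
Dir S: first cell '.' (not opp) -> no flip
Dir SE: opp run (1,1) (2,2) capped by B -> flip
All flips: (1,1) (2,2)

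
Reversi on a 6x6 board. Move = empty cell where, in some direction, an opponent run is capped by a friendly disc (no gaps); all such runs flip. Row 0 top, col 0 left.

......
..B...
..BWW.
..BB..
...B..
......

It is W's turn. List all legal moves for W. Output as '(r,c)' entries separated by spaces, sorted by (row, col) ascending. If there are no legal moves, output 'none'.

(0,1): flips 1 -> legal
(0,2): no bracket -> illegal
(0,3): no bracket -> illegal
(1,1): no bracket -> illegal
(1,3): no bracket -> illegal
(2,1): flips 1 -> legal
(3,1): no bracket -> illegal
(3,4): no bracket -> illegal
(4,1): flips 1 -> legal
(4,2): flips 1 -> legal
(4,4): no bracket -> illegal
(5,2): no bracket -> illegal
(5,3): flips 2 -> legal
(5,4): no bracket -> illegal

Answer: (0,1) (2,1) (4,1) (4,2) (5,3)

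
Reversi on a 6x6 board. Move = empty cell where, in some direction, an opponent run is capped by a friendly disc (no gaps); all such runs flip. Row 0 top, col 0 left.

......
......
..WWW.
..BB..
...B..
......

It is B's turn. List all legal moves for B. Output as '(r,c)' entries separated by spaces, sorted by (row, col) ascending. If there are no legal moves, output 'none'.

(1,1): flips 1 -> legal
(1,2): flips 1 -> legal
(1,3): flips 1 -> legal
(1,4): flips 1 -> legal
(1,5): flips 1 -> legal
(2,1): no bracket -> illegal
(2,5): no bracket -> illegal
(3,1): no bracket -> illegal
(3,4): no bracket -> illegal
(3,5): no bracket -> illegal

Answer: (1,1) (1,2) (1,3) (1,4) (1,5)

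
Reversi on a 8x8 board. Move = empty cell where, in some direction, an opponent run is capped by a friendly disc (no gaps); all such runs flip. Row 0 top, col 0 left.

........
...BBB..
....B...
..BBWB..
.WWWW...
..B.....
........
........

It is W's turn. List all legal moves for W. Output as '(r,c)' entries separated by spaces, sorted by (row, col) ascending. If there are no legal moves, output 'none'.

(0,2): no bracket -> illegal
(0,3): no bracket -> illegal
(0,4): flips 2 -> legal
(0,5): no bracket -> illegal
(0,6): flips 3 -> legal
(1,2): no bracket -> illegal
(1,6): no bracket -> illegal
(2,1): flips 1 -> legal
(2,2): flips 2 -> legal
(2,3): flips 2 -> legal
(2,5): no bracket -> illegal
(2,6): flips 1 -> legal
(3,1): flips 2 -> legal
(3,6): flips 1 -> legal
(4,5): no bracket -> illegal
(4,6): no bracket -> illegal
(5,1): no bracket -> illegal
(5,3): no bracket -> illegal
(6,1): flips 1 -> legal
(6,2): flips 1 -> legal
(6,3): flips 1 -> legal

Answer: (0,4) (0,6) (2,1) (2,2) (2,3) (2,6) (3,1) (3,6) (6,1) (6,2) (6,3)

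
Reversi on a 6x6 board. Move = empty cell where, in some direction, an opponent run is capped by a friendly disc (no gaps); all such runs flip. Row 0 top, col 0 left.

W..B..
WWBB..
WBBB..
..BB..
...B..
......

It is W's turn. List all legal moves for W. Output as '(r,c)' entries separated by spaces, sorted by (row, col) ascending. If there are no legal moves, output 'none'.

(0,1): no bracket -> illegal
(0,2): no bracket -> illegal
(0,4): no bracket -> illegal
(1,4): flips 2 -> legal
(2,4): flips 3 -> legal
(3,0): no bracket -> illegal
(3,1): flips 1 -> legal
(3,4): no bracket -> illegal
(4,1): no bracket -> illegal
(4,2): no bracket -> illegal
(4,4): flips 2 -> legal
(5,2): no bracket -> illegal
(5,3): no bracket -> illegal
(5,4): flips 3 -> legal

Answer: (1,4) (2,4) (3,1) (4,4) (5,4)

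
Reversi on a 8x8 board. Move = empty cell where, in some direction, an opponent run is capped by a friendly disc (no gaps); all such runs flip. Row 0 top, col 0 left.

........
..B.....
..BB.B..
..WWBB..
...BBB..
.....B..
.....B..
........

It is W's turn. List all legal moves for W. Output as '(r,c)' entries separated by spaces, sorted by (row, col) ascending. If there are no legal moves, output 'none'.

Answer: (0,2) (1,1) (1,3) (1,4) (3,6) (5,3) (5,4) (6,6)

Derivation:
(0,1): no bracket -> illegal
(0,2): flips 2 -> legal
(0,3): no bracket -> illegal
(1,1): flips 1 -> legal
(1,3): flips 1 -> legal
(1,4): flips 1 -> legal
(1,5): no bracket -> illegal
(1,6): no bracket -> illegal
(2,1): no bracket -> illegal
(2,4): no bracket -> illegal
(2,6): no bracket -> illegal
(3,1): no bracket -> illegal
(3,6): flips 2 -> legal
(4,2): no bracket -> illegal
(4,6): no bracket -> illegal
(5,2): no bracket -> illegal
(5,3): flips 1 -> legal
(5,4): flips 1 -> legal
(5,6): no bracket -> illegal
(6,4): no bracket -> illegal
(6,6): flips 2 -> legal
(7,4): no bracket -> illegal
(7,5): no bracket -> illegal
(7,6): no bracket -> illegal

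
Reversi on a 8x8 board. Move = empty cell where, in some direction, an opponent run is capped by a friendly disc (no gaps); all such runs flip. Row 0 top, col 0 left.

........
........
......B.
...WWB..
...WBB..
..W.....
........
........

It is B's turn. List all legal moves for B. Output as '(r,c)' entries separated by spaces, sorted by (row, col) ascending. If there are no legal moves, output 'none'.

Answer: (2,2) (2,3) (2,4) (3,2) (4,2)

Derivation:
(2,2): flips 1 -> legal
(2,3): flips 1 -> legal
(2,4): flips 1 -> legal
(2,5): no bracket -> illegal
(3,2): flips 2 -> legal
(4,1): no bracket -> illegal
(4,2): flips 1 -> legal
(5,1): no bracket -> illegal
(5,3): no bracket -> illegal
(5,4): no bracket -> illegal
(6,1): no bracket -> illegal
(6,2): no bracket -> illegal
(6,3): no bracket -> illegal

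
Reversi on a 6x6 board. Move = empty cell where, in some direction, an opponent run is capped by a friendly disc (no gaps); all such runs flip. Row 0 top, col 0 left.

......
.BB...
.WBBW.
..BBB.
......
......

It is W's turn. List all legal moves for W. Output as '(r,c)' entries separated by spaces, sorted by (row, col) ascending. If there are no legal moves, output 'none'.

(0,0): no bracket -> illegal
(0,1): flips 1 -> legal
(0,2): no bracket -> illegal
(0,3): flips 1 -> legal
(1,0): no bracket -> illegal
(1,3): no bracket -> illegal
(1,4): no bracket -> illegal
(2,0): no bracket -> illegal
(2,5): no bracket -> illegal
(3,1): no bracket -> illegal
(3,5): no bracket -> illegal
(4,1): no bracket -> illegal
(4,2): flips 1 -> legal
(4,3): flips 1 -> legal
(4,4): flips 1 -> legal
(4,5): no bracket -> illegal

Answer: (0,1) (0,3) (4,2) (4,3) (4,4)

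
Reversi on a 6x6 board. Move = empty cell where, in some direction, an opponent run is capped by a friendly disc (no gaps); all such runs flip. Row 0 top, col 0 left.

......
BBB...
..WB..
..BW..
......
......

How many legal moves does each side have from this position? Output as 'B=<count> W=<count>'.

-- B to move --
(1,3): no bracket -> illegal
(2,1): flips 1 -> legal
(2,4): no bracket -> illegal
(3,1): no bracket -> illegal
(3,4): flips 1 -> legal
(4,2): no bracket -> illegal
(4,3): flips 1 -> legal
(4,4): flips 2 -> legal
B mobility = 4
-- W to move --
(0,0): flips 1 -> legal
(0,1): no bracket -> illegal
(0,2): flips 1 -> legal
(0,3): no bracket -> illegal
(1,3): flips 1 -> legal
(1,4): no bracket -> illegal
(2,0): no bracket -> illegal
(2,1): no bracket -> illegal
(2,4): flips 1 -> legal
(3,1): flips 1 -> legal
(3,4): no bracket -> illegal
(4,1): no bracket -> illegal
(4,2): flips 1 -> legal
(4,3): no bracket -> illegal
W mobility = 6

Answer: B=4 W=6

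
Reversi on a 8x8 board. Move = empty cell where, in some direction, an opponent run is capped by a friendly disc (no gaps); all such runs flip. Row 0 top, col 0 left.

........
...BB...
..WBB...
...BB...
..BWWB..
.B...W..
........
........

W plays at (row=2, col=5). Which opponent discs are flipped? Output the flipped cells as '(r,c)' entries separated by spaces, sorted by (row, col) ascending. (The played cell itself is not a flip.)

Answer: (2,3) (2,4) (3,4)

Derivation:
Dir NW: opp run (1,4), next='.' -> no flip
Dir N: first cell '.' (not opp) -> no flip
Dir NE: first cell '.' (not opp) -> no flip
Dir W: opp run (2,4) (2,3) capped by W -> flip
Dir E: first cell '.' (not opp) -> no flip
Dir SW: opp run (3,4) capped by W -> flip
Dir S: first cell '.' (not opp) -> no flip
Dir SE: first cell '.' (not opp) -> no flip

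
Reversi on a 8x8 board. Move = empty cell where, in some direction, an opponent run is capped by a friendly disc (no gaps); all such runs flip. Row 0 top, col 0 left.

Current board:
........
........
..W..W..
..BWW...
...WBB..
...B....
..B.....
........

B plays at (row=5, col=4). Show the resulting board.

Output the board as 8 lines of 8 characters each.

Answer: ........
........
..W..W..
..BWW...
...BBB..
...BB...
..B.....
........

Derivation:
Place B at (5,4); scan 8 dirs for brackets.
Dir NW: opp run (4,3) capped by B -> flip
Dir N: first cell 'B' (not opp) -> no flip
Dir NE: first cell 'B' (not opp) -> no flip
Dir W: first cell 'B' (not opp) -> no flip
Dir E: first cell '.' (not opp) -> no flip
Dir SW: first cell '.' (not opp) -> no flip
Dir S: first cell '.' (not opp) -> no flip
Dir SE: first cell '.' (not opp) -> no flip
All flips: (4,3)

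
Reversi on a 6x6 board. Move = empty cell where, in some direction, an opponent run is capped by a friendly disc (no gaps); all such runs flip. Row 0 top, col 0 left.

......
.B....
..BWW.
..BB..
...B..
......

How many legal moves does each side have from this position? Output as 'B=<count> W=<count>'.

Answer: B=4 W=4

Derivation:
-- B to move --
(1,2): no bracket -> illegal
(1,3): flips 1 -> legal
(1,4): flips 1 -> legal
(1,5): flips 1 -> legal
(2,5): flips 2 -> legal
(3,4): no bracket -> illegal
(3,5): no bracket -> illegal
B mobility = 4
-- W to move --
(0,0): no bracket -> illegal
(0,1): no bracket -> illegal
(0,2): no bracket -> illegal
(1,0): no bracket -> illegal
(1,2): no bracket -> illegal
(1,3): no bracket -> illegal
(2,0): no bracket -> illegal
(2,1): flips 1 -> legal
(3,1): no bracket -> illegal
(3,4): no bracket -> illegal
(4,1): flips 1 -> legal
(4,2): flips 1 -> legal
(4,4): no bracket -> illegal
(5,2): no bracket -> illegal
(5,3): flips 2 -> legal
(5,4): no bracket -> illegal
W mobility = 4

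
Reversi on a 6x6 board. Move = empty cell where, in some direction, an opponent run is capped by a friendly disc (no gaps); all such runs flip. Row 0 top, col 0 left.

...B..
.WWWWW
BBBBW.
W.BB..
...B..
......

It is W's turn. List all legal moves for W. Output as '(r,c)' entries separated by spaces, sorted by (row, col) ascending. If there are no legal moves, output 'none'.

(0,2): no bracket -> illegal
(0,4): no bracket -> illegal
(1,0): flips 1 -> legal
(3,1): flips 2 -> legal
(3,4): flips 1 -> legal
(4,1): flips 2 -> legal
(4,2): flips 3 -> legal
(4,4): flips 2 -> legal
(5,2): no bracket -> illegal
(5,3): flips 3 -> legal
(5,4): no bracket -> illegal

Answer: (1,0) (3,1) (3,4) (4,1) (4,2) (4,4) (5,3)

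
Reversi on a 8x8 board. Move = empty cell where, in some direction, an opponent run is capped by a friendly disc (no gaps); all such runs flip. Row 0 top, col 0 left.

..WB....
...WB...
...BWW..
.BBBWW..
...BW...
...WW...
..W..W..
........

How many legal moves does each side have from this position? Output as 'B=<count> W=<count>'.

Answer: B=11 W=8

Derivation:
-- B to move --
(0,1): flips 1 -> legal
(0,4): no bracket -> illegal
(1,1): no bracket -> illegal
(1,2): flips 1 -> legal
(1,5): flips 1 -> legal
(1,6): flips 2 -> legal
(2,2): no bracket -> illegal
(2,6): flips 2 -> legal
(3,6): flips 3 -> legal
(4,2): no bracket -> illegal
(4,5): flips 2 -> legal
(4,6): no bracket -> illegal
(5,1): no bracket -> illegal
(5,2): no bracket -> illegal
(5,5): flips 1 -> legal
(5,6): no bracket -> illegal
(6,1): no bracket -> illegal
(6,3): flips 1 -> legal
(6,4): flips 4 -> legal
(6,6): no bracket -> illegal
(7,1): no bracket -> illegal
(7,2): no bracket -> illegal
(7,3): no bracket -> illegal
(7,4): no bracket -> illegal
(7,5): no bracket -> illegal
(7,6): flips 2 -> legal
B mobility = 11
-- W to move --
(0,4): flips 2 -> legal
(0,5): no bracket -> illegal
(1,2): flips 1 -> legal
(1,5): flips 1 -> legal
(2,0): no bracket -> illegal
(2,1): flips 2 -> legal
(2,2): flips 2 -> legal
(3,0): flips 3 -> legal
(4,0): no bracket -> illegal
(4,1): no bracket -> illegal
(4,2): flips 2 -> legal
(5,2): flips 1 -> legal
W mobility = 8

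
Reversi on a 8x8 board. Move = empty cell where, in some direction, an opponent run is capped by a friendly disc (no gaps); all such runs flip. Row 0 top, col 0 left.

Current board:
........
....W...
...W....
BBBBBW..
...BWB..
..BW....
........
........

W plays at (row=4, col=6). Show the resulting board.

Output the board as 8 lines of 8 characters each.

Answer: ........
....W...
...W....
BBBBBW..
...BWWW.
..BW....
........
........

Derivation:
Place W at (4,6); scan 8 dirs for brackets.
Dir NW: first cell 'W' (not opp) -> no flip
Dir N: first cell '.' (not opp) -> no flip
Dir NE: first cell '.' (not opp) -> no flip
Dir W: opp run (4,5) capped by W -> flip
Dir E: first cell '.' (not opp) -> no flip
Dir SW: first cell '.' (not opp) -> no flip
Dir S: first cell '.' (not opp) -> no flip
Dir SE: first cell '.' (not opp) -> no flip
All flips: (4,5)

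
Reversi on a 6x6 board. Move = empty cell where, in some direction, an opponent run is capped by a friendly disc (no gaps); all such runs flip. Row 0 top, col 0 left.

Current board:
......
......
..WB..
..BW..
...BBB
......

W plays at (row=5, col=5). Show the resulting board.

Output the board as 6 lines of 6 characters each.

Place W at (5,5); scan 8 dirs for brackets.
Dir NW: opp run (4,4) capped by W -> flip
Dir N: opp run (4,5), next='.' -> no flip
Dir NE: edge -> no flip
Dir W: first cell '.' (not opp) -> no flip
Dir E: edge -> no flip
Dir SW: edge -> no flip
Dir S: edge -> no flip
Dir SE: edge -> no flip
All flips: (4,4)

Answer: ......
......
..WB..
..BW..
...BWB
.....W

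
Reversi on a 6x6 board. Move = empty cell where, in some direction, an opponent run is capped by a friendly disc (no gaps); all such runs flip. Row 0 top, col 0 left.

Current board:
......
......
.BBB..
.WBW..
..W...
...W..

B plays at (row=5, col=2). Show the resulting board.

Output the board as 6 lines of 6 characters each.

Place B at (5,2); scan 8 dirs for brackets.
Dir NW: first cell '.' (not opp) -> no flip
Dir N: opp run (4,2) capped by B -> flip
Dir NE: first cell '.' (not opp) -> no flip
Dir W: first cell '.' (not opp) -> no flip
Dir E: opp run (5,3), next='.' -> no flip
Dir SW: edge -> no flip
Dir S: edge -> no flip
Dir SE: edge -> no flip
All flips: (4,2)

Answer: ......
......
.BBB..
.WBW..
..B...
..BW..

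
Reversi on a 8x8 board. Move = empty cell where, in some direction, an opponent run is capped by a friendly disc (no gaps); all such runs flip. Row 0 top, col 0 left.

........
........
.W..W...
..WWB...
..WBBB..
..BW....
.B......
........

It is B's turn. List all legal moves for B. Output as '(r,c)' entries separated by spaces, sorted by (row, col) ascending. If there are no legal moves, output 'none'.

(1,0): flips 2 -> legal
(1,1): no bracket -> illegal
(1,2): no bracket -> illegal
(1,3): no bracket -> illegal
(1,4): flips 1 -> legal
(1,5): no bracket -> illegal
(2,0): no bracket -> illegal
(2,2): flips 3 -> legal
(2,3): flips 1 -> legal
(2,5): no bracket -> illegal
(3,0): no bracket -> illegal
(3,1): flips 2 -> legal
(3,5): no bracket -> illegal
(4,1): flips 1 -> legal
(5,1): no bracket -> illegal
(5,4): flips 1 -> legal
(6,2): flips 1 -> legal
(6,3): flips 1 -> legal
(6,4): no bracket -> illegal

Answer: (1,0) (1,4) (2,2) (2,3) (3,1) (4,1) (5,4) (6,2) (6,3)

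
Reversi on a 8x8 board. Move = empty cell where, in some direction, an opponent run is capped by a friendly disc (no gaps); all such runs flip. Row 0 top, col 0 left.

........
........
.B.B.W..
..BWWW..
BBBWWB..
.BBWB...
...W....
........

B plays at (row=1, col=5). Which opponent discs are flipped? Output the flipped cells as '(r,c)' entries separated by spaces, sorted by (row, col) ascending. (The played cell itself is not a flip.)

Dir NW: first cell '.' (not opp) -> no flip
Dir N: first cell '.' (not opp) -> no flip
Dir NE: first cell '.' (not opp) -> no flip
Dir W: first cell '.' (not opp) -> no flip
Dir E: first cell '.' (not opp) -> no flip
Dir SW: first cell '.' (not opp) -> no flip
Dir S: opp run (2,5) (3,5) capped by B -> flip
Dir SE: first cell '.' (not opp) -> no flip

Answer: (2,5) (3,5)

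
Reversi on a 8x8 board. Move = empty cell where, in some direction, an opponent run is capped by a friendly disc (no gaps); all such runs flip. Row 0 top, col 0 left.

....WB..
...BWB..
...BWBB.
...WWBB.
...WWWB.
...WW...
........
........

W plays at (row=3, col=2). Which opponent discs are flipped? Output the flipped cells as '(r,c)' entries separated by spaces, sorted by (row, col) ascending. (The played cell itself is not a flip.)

Dir NW: first cell '.' (not opp) -> no flip
Dir N: first cell '.' (not opp) -> no flip
Dir NE: opp run (2,3) capped by W -> flip
Dir W: first cell '.' (not opp) -> no flip
Dir E: first cell 'W' (not opp) -> no flip
Dir SW: first cell '.' (not opp) -> no flip
Dir S: first cell '.' (not opp) -> no flip
Dir SE: first cell 'W' (not opp) -> no flip

Answer: (2,3)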